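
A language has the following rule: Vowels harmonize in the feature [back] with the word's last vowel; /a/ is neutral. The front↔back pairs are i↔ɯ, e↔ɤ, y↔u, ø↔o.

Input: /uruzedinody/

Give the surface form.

[yryzedinødy]

/u/ harmonizes with /y/ ([-back]) → [y]
/u/ harmonizes with /y/ ([-back]) → [y]
/o/ harmonizes with /y/ ([-back]) → [ø]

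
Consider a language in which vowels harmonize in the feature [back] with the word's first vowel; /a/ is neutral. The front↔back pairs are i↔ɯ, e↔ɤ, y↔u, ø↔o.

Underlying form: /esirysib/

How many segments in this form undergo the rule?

No segment meets the rule's conditions.

0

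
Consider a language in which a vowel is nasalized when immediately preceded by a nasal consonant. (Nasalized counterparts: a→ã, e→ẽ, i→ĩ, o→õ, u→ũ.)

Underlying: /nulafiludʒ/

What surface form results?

/u/ after nasal /n/ → [ũ]

[nũlafiludʒ]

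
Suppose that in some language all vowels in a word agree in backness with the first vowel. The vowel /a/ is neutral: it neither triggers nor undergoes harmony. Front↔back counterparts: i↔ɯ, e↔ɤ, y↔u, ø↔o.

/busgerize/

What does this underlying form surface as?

[busgɤrɯzɤ]

/e/ harmonizes with /u/ ([+back]) → [ɤ]
/i/ harmonizes with /u/ ([+back]) → [ɯ]
/e/ harmonizes with /u/ ([+back]) → [ɤ]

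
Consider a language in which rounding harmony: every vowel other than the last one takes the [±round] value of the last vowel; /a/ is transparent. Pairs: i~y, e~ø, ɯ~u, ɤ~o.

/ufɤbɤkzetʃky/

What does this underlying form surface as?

/ɤ/ harmonizes with /y/ ([+round]) → [o]
/ɤ/ harmonizes with /y/ ([+round]) → [o]
/e/ harmonizes with /y/ ([+round]) → [ø]

[ufobokzøtʃky]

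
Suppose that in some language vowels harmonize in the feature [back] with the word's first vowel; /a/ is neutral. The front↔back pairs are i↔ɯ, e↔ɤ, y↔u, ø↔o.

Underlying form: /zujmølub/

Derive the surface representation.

[zujmolub]

/ø/ harmonizes with /u/ ([+back]) → [o]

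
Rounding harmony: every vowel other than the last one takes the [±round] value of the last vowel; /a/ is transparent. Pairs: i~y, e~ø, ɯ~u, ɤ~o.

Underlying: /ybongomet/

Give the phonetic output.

[ibɤngɤmet]

/y/ harmonizes with /e/ ([-round]) → [i]
/o/ harmonizes with /e/ ([-round]) → [ɤ]
/o/ harmonizes with /e/ ([-round]) → [ɤ]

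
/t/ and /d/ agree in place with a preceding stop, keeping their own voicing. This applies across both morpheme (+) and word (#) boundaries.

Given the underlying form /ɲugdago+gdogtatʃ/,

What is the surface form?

/d/ after /g/ (velar) → [g]
/d/ after /g/ (velar) → [g]
/t/ after /g/ (velar) → [k]

[ɲuggago+ggogkatʃ]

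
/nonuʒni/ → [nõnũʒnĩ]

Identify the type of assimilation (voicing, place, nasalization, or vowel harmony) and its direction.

nasalization, progressive

/o/→[õ] /u/→[ũ] /i/→[ĩ].
Each target copies a feature from the preceding segment, so the direction is progressive.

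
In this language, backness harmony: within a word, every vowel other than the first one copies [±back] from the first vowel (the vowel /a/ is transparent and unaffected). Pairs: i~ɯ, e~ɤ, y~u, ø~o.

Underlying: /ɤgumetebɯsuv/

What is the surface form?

[ɤgumɤtɤbɯsuv]

/e/ harmonizes with /ɤ/ ([+back]) → [ɤ]
/e/ harmonizes with /ɤ/ ([+back]) → [ɤ]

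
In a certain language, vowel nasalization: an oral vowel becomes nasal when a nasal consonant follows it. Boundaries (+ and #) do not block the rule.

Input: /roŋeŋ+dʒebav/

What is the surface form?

[rõŋẽŋ+dʒebav]

/o/ before nasal /ŋ/ → [õ]
/e/ before nasal /ŋ/ → [ẽ]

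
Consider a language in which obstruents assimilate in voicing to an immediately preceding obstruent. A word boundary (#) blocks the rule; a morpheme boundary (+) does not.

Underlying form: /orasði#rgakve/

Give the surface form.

/ð/ after /s/ (voiceless) → [θ]
/v/ after /k/ (voiceless) → [f]

[orasθi#rgakfe]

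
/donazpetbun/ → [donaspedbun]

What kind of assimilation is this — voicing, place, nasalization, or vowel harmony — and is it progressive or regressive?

/z/→[s] /t/→[d].
Each target copies a feature from the following segment, so the direction is regressive.

voicing assimilation, regressive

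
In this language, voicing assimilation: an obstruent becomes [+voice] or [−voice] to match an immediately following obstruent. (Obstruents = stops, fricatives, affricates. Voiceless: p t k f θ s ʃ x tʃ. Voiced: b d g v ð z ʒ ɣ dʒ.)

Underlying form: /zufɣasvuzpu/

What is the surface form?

[zuvɣazvuspu]

/f/ before /ɣ/ (voiced) → [v]
/s/ before /v/ (voiced) → [z]
/z/ before /p/ (voiceless) → [s]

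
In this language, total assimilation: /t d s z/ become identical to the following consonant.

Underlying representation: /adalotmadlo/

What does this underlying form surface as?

[adalommallo]

/t/ before /m/ → [m] (total assimilation)
/d/ before /l/ → [l] (total assimilation)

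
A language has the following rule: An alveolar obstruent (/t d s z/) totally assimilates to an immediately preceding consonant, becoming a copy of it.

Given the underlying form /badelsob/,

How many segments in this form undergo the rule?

/s/ after /l/ → [l] (total assimilation)
1 segment changes.

1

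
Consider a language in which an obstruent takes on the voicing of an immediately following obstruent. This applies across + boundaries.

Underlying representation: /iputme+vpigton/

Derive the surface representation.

/v/ before /p/ (voiceless) → [f]
/g/ before /t/ (voiceless) → [k]

[iputme+fpikton]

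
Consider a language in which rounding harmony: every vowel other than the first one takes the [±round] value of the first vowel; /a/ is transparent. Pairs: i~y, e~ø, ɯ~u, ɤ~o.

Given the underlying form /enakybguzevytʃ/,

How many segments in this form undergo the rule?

/y/ harmonizes with /e/ ([-round]) → [i]
/u/ harmonizes with /e/ ([-round]) → [ɯ]
/y/ harmonizes with /e/ ([-round]) → [i]
3 segments change.

3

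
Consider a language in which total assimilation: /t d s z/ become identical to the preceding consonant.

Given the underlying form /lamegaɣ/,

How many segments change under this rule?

No segment meets the rule's conditions.

0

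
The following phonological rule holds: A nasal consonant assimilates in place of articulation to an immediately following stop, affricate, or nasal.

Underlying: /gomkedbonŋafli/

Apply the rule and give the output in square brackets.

[goŋkedboŋŋafli]

/m/ before /k/ (velar) → [ŋ]
/n/ before /ŋ/ (velar) → [ŋ]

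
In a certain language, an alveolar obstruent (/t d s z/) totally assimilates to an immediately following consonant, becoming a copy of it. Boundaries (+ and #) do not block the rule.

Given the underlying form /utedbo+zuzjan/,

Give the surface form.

[utebbo+zujjan]

/d/ before /b/ → [b] (total assimilation)
/z/ before /j/ → [j] (total assimilation)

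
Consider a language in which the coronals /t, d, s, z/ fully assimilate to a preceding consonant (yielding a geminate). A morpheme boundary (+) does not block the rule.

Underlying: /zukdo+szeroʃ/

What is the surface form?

[zukko+sseroʃ]

/d/ after /k/ → [k] (total assimilation)
/z/ after /s/ → [s] (total assimilation)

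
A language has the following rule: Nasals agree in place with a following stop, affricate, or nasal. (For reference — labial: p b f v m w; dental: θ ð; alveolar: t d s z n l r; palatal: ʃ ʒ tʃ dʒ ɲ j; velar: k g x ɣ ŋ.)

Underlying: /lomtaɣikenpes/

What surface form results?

/m/ before /t/ (alveolar) → [n]
/n/ before /p/ (labial) → [m]

[lontaɣikempes]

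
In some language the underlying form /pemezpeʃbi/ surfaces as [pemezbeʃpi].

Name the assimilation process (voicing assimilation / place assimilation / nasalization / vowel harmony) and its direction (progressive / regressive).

/p/→[b] /b/→[p].
Each target copies a feature from the preceding segment, so the direction is progressive.

voicing assimilation, progressive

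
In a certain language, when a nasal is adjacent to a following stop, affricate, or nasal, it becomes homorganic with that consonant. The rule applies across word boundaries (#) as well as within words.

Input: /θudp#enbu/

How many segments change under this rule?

/n/ before /b/ (labial) → [m]
1 segment changes.

1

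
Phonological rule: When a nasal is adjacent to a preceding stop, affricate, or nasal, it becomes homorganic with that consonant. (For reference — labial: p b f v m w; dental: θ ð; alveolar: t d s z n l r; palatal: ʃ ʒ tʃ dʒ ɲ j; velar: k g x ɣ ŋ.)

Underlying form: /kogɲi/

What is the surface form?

/ɲ/ after /g/ (velar) → [ŋ]

[kogŋi]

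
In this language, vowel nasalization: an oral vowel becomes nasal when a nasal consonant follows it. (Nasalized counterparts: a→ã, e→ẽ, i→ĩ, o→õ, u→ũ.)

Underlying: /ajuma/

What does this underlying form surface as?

/u/ before nasal /m/ → [ũ]

[ajũma]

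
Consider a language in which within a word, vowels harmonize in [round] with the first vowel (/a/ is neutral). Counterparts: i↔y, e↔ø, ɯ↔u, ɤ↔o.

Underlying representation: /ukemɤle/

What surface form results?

[ukømolø]

/e/ harmonizes with /u/ ([+round]) → [ø]
/ɤ/ harmonizes with /u/ ([+round]) → [o]
/e/ harmonizes with /u/ ([+round]) → [ø]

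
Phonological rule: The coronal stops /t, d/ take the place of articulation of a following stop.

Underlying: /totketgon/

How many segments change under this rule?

2

/t/ before /k/ (velar) → [k]
/t/ before /g/ (velar) → [k]
2 segments change.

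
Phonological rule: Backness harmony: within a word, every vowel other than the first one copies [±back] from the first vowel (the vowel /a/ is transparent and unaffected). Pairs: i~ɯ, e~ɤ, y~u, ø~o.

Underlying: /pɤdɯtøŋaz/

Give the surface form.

[pɤdɯtoŋaz]

/ø/ harmonizes with /ɤ/ ([+back]) → [o]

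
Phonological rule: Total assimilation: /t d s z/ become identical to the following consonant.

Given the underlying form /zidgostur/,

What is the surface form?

/d/ before /g/ → [g] (total assimilation)
/s/ before /t/ → [t] (total assimilation)

[ziggottur]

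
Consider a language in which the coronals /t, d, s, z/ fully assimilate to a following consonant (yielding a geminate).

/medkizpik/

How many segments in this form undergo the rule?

/d/ before /k/ → [k] (total assimilation)
/z/ before /p/ → [p] (total assimilation)
2 segments change.

2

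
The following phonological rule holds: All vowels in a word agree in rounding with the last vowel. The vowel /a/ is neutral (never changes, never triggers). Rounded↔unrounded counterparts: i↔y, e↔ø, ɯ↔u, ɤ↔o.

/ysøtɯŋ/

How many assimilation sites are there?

2

/y/ harmonizes with /ɯ/ ([-round]) → [i]
/ø/ harmonizes with /ɯ/ ([-round]) → [e]
2 segments change.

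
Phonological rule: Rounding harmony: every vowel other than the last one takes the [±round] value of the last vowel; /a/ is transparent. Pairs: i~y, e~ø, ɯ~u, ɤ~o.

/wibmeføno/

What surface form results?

[wybmøføno]

/i/ harmonizes with /o/ ([+round]) → [y]
/e/ harmonizes with /o/ ([+round]) → [ø]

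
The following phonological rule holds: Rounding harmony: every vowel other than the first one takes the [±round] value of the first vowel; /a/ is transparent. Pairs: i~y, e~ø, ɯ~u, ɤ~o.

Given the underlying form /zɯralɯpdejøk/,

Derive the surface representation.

[zɯralɯpdejek]

/ø/ harmonizes with /ɯ/ ([-round]) → [e]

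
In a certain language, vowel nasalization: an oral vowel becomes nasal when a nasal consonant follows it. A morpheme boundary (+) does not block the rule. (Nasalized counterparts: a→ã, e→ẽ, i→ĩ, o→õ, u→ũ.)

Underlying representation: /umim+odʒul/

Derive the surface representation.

[ũmĩm+odʒul]

/u/ before nasal /m/ → [ũ]
/i/ before nasal /m/ → [ĩ]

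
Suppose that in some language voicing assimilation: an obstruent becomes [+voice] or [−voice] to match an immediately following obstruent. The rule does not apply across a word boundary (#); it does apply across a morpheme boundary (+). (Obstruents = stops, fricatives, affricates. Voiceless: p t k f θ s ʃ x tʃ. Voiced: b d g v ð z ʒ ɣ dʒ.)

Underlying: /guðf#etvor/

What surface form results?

[guθf#edvor]

/ð/ before /f/ (voiceless) → [θ]
/t/ before /v/ (voiced) → [d]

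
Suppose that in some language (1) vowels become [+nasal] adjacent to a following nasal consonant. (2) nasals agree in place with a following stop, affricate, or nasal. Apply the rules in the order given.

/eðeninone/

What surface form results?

Rule 1: /e/ before nasal /n/ → [ẽ]
Rule 1: /i/ before nasal /n/ → [ĩ]
Rule 1: /o/ before nasal /n/ → [õ]
After rule 1: eðẽnĩnõne
Rule 2: no segment meets the rule's conditions; no change.

[eðẽnĩnõne]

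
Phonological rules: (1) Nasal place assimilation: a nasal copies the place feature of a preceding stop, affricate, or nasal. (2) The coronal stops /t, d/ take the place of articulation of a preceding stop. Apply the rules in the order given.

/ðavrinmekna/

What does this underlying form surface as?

Rule 1: /m/ after /n/ (alveolar) → [n]
Rule 1: /n/ after /k/ (velar) → [ŋ]
After rule 1: ðavrinnekŋa
Rule 2: no segment meets the rule's conditions; no change.

[ðavrinnekŋa]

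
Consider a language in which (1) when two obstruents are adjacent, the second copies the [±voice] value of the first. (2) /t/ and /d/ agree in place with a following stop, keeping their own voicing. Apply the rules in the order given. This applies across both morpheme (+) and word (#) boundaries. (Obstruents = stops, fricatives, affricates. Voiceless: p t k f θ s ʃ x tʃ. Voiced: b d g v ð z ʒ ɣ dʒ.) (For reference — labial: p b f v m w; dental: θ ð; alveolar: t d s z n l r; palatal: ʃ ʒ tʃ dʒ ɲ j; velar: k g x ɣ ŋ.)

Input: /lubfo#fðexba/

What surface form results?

[lubvo#fθexpa]

Rule 1: /f/ after /b/ (voiced) → [v]
Rule 1: /ð/ after /f/ (voiceless) → [θ]
Rule 1: /b/ after /x/ (voiceless) → [p]
After rule 1: lubvo#fθexpa
Rule 2: no segment meets the rule's conditions; no change.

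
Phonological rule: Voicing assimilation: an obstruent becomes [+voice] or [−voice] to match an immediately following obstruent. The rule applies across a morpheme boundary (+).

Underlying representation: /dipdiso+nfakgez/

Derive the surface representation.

/p/ before /d/ (voiced) → [b]
/k/ before /g/ (voiced) → [g]

[dibdiso+nfaggez]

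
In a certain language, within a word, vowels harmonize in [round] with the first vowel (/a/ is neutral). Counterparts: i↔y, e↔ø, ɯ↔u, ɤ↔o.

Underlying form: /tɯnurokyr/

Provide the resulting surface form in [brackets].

[tɯnɯrɤkir]

/u/ harmonizes with /ɯ/ ([-round]) → [ɯ]
/o/ harmonizes with /ɯ/ ([-round]) → [ɤ]
/y/ harmonizes with /ɯ/ ([-round]) → [i]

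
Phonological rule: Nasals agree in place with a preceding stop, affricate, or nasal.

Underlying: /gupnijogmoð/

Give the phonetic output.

[gupmijogŋoð]

/n/ after /p/ (labial) → [m]
/m/ after /g/ (velar) → [ŋ]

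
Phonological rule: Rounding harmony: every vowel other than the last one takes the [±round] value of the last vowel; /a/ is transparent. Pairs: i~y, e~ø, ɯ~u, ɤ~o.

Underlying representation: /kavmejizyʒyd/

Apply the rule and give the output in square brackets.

/e/ harmonizes with /y/ ([+round]) → [ø]
/i/ harmonizes with /y/ ([+round]) → [y]

[kavmøjyzyʒyd]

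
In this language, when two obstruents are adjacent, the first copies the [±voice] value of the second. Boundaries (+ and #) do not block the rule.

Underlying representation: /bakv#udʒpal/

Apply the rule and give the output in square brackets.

[bagv#utʃpal]

/k/ before /v/ (voiced) → [g]
/dʒ/ before /p/ (voiceless) → [tʃ]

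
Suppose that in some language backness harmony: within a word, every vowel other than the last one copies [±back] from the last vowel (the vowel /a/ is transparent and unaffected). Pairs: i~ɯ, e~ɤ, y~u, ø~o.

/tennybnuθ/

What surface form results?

[tɤnnubnuθ]

/e/ harmonizes with /u/ ([+back]) → [ɤ]
/y/ harmonizes with /u/ ([+back]) → [u]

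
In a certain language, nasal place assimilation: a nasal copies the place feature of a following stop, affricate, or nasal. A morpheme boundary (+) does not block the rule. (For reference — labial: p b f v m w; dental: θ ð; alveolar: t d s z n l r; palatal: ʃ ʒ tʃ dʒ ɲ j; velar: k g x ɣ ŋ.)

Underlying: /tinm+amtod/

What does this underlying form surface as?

[timm+antod]

/n/ before /m/ (labial) → [m]
/m/ before /t/ (alveolar) → [n]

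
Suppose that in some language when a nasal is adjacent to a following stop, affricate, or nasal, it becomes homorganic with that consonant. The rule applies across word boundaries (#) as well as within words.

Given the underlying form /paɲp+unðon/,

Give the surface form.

/ɲ/ before /p/ (labial) → [m]

[pamp+unðon]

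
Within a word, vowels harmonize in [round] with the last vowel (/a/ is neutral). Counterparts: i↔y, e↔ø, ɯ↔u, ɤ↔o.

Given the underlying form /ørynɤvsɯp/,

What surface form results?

/ø/ harmonizes with /ɯ/ ([-round]) → [e]
/y/ harmonizes with /ɯ/ ([-round]) → [i]

[erinɤvsɯp]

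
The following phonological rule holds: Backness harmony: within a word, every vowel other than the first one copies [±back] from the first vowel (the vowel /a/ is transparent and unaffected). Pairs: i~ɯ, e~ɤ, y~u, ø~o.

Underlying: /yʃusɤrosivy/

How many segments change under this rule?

3

/u/ harmonizes with /y/ ([-back]) → [y]
/ɤ/ harmonizes with /y/ ([-back]) → [e]
/o/ harmonizes with /y/ ([-back]) → [ø]
3 segments change.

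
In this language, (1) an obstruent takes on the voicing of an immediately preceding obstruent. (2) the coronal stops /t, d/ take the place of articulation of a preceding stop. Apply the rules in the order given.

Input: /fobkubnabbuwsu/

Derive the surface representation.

[fobgubnabbuwsu]

Rule 1: /k/ after /b/ (voiced) → [g]
After rule 1: fobgubnabbuwsu
Rule 2: no segment meets the rule's conditions; no change.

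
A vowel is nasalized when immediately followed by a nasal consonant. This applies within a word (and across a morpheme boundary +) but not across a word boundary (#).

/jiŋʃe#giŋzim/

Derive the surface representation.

[jĩŋʃe#gĩŋzĩm]

/i/ before nasal /ŋ/ → [ĩ]
/i/ before nasal /ŋ/ → [ĩ]
/i/ before nasal /m/ → [ĩ]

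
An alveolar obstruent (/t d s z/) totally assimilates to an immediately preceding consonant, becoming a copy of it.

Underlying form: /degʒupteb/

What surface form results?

[degʒuppeb]

/t/ after /p/ → [p] (total assimilation)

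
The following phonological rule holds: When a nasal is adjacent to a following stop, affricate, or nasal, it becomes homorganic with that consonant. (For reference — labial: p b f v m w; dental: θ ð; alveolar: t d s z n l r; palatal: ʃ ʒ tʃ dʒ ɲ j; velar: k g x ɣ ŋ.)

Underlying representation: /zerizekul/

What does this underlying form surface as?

[zerizekul]

no segment meets the rule's conditions; no change.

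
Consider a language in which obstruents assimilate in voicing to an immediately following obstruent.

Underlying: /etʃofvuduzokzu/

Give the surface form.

/f/ before /v/ (voiced) → [v]
/k/ before /z/ (voiced) → [g]

[etʃovvuduzogzu]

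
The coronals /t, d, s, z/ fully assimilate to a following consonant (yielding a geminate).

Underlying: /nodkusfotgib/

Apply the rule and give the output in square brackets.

/d/ before /k/ → [k] (total assimilation)
/s/ before /f/ → [f] (total assimilation)
/t/ before /g/ → [g] (total assimilation)

[nokkuffoggib]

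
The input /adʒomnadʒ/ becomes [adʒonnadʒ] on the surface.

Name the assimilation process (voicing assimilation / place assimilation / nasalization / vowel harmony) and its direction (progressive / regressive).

place assimilation, regressive

/m/→[n].
Each target copies a feature from the following segment, so the direction is regressive.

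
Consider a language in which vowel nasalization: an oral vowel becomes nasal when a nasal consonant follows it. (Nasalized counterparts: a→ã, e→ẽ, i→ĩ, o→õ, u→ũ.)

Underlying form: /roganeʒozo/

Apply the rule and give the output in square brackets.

/a/ before nasal /n/ → [ã]

[rogãneʒozo]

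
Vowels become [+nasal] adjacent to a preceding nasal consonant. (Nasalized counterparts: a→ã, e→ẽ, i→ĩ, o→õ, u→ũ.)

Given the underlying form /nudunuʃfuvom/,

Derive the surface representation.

[nũdunũʃfuvom]

/u/ after nasal /n/ → [ũ]
/u/ after nasal /n/ → [ũ]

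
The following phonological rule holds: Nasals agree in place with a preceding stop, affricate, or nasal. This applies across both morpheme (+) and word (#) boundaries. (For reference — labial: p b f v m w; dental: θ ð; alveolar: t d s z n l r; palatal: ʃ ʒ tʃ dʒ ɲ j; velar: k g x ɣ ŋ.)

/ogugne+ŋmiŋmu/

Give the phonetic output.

[ogugŋe+ŋŋiŋŋu]

/n/ after /g/ (velar) → [ŋ]
/m/ after /ŋ/ (velar) → [ŋ]
/m/ after /ŋ/ (velar) → [ŋ]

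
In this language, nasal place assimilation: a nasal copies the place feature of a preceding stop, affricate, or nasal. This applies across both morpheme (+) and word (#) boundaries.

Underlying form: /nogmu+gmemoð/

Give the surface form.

[nogŋu+gŋemoð]

/m/ after /g/ (velar) → [ŋ]
/m/ after /g/ (velar) → [ŋ]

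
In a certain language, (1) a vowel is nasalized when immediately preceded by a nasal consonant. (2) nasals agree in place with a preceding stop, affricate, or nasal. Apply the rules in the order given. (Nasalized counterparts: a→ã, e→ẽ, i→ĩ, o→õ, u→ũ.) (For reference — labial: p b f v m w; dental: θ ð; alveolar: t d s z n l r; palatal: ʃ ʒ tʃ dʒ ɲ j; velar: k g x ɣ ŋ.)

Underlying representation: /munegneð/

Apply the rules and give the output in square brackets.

[mũnẽgŋẽð]

Rule 1: /u/ after nasal /m/ → [ũ]
Rule 1: /e/ after nasal /n/ → [ẽ]
Rule 1: /e/ after nasal /n/ → [ẽ]
After rule 1: mũnẽgnẽð
Rule 2: /n/ after /g/ (velar) → [ŋ]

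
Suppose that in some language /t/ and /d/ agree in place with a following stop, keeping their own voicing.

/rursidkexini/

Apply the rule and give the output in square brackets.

[rursigkexini]

/d/ before /k/ (velar) → [g]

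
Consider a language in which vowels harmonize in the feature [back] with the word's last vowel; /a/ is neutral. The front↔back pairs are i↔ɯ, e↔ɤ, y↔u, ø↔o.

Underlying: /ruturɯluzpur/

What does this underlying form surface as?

no segment meets the rule's conditions; no change.

[ruturɯluzpur]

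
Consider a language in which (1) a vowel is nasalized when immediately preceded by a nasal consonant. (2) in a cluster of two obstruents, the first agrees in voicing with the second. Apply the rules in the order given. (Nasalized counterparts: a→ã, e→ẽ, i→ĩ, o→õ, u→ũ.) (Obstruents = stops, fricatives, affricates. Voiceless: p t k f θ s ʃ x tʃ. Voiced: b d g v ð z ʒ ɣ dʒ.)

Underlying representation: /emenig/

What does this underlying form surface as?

Rule 1: /e/ after nasal /m/ → [ẽ]
Rule 1: /i/ after nasal /n/ → [ĩ]
After rule 1: emẽnĩg
Rule 2: no segment meets the rule's conditions; no change.

[emẽnĩg]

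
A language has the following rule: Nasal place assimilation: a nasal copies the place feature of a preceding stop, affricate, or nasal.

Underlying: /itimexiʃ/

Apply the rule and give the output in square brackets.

no segment meets the rule's conditions; no change.

[itimexiʃ]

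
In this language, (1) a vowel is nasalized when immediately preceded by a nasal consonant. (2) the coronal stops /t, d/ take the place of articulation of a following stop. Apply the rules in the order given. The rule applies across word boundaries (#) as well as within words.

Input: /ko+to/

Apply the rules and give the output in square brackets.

Rule 1: no segment meets the rule's conditions; no change.
After rule 1: ko+to
Rule 2: no segment meets the rule's conditions; no change.

[ko+to]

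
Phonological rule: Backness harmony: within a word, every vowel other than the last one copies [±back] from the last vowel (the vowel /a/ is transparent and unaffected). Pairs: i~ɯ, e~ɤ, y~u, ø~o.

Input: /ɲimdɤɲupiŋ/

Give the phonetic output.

/ɤ/ harmonizes with /i/ ([-back]) → [e]
/u/ harmonizes with /i/ ([-back]) → [y]

[ɲimdeɲypiŋ]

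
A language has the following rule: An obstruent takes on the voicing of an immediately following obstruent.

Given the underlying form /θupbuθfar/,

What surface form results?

/p/ before /b/ (voiced) → [b]

[θubbuθfar]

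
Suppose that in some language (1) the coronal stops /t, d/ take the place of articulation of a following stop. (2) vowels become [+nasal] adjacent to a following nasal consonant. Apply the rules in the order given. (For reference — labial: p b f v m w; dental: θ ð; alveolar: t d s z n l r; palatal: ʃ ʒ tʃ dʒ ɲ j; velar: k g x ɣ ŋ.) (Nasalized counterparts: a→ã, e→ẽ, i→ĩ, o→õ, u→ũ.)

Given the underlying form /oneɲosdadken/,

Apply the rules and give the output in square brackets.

Rule 1: /d/ before /k/ (velar) → [g]
After rule 1: oneɲosdagken
Rule 2: /o/ before nasal /n/ → [õ]
Rule 2: /e/ before nasal /ɲ/ → [ẽ]
Rule 2: /e/ before nasal /n/ → [ẽ]

[õnẽɲosdagkẽn]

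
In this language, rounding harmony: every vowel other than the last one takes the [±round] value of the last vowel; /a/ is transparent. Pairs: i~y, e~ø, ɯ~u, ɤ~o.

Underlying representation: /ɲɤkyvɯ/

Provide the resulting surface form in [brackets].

[ɲɤkivɯ]

/y/ harmonizes with /ɯ/ ([-round]) → [i]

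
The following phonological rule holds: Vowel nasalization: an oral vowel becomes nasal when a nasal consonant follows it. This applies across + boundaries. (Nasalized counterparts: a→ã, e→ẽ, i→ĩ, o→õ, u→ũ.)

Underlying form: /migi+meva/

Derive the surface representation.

[migĩ+meva]

/i/ before nasal /m/ → [ĩ]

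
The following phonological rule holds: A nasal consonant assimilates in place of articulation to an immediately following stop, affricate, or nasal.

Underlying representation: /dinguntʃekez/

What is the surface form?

[diŋguɲtʃekez]

/n/ before /g/ (velar) → [ŋ]
/n/ before /tʃ/ (palatal) → [ɲ]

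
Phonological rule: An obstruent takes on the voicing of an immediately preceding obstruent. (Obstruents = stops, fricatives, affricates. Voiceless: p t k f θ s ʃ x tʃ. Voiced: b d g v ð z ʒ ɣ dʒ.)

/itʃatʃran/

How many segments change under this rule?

No segment meets the rule's conditions.

0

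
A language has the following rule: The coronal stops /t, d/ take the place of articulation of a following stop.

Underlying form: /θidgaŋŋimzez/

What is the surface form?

[θiggaŋŋimzez]

/d/ before /g/ (velar) → [g]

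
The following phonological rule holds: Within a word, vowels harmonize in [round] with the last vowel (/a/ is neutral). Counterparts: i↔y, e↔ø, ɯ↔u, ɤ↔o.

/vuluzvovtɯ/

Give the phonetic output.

/u/ harmonizes with /ɯ/ ([-round]) → [ɯ]
/u/ harmonizes with /ɯ/ ([-round]) → [ɯ]
/o/ harmonizes with /ɯ/ ([-round]) → [ɤ]

[vɯlɯzvɤvtɯ]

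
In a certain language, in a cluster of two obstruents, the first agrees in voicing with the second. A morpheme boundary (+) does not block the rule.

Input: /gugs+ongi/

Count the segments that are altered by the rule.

1

/g/ before /s/ (voiceless) → [k]
1 segment changes.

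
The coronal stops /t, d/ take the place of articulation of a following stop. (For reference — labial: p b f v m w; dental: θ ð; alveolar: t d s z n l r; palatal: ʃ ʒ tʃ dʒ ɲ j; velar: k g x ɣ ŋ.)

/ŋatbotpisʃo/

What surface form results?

/t/ before /b/ (labial) → [p]
/t/ before /p/ (labial) → [p]

[ŋapboppisʃo]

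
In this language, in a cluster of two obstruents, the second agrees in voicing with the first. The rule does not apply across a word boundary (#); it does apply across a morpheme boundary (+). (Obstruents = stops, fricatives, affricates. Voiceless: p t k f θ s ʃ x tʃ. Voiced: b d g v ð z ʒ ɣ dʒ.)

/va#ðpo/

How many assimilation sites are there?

/p/ after /ð/ (voiced) → [b]
1 segment changes.

1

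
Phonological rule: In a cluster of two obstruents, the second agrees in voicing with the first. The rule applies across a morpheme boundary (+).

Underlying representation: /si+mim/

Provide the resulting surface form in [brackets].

[si+mim]

no segment meets the rule's conditions; no change.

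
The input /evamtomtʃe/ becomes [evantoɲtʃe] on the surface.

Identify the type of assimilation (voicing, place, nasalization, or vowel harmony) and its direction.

/m/→[n] /m/→[ɲ].
Each target copies a feature from the following segment, so the direction is regressive.

place assimilation, regressive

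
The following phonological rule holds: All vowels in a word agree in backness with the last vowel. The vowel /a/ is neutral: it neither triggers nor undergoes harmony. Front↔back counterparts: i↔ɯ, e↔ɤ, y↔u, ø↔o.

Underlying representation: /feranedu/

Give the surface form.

[fɤranɤdu]

/e/ harmonizes with /u/ ([+back]) → [ɤ]
/e/ harmonizes with /u/ ([+back]) → [ɤ]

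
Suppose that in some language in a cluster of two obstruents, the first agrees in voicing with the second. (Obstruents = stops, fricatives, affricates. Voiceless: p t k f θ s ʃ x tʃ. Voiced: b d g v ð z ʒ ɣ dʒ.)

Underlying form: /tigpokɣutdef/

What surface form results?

/g/ before /p/ (voiceless) → [k]
/k/ before /ɣ/ (voiced) → [g]
/t/ before /d/ (voiced) → [d]

[tikpogɣuddef]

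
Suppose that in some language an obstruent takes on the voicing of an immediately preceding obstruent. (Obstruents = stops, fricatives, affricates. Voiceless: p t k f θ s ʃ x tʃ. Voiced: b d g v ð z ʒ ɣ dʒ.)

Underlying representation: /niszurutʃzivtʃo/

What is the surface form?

/z/ after /s/ (voiceless) → [s]
/z/ after /tʃ/ (voiceless) → [s]
/tʃ/ after /v/ (voiced) → [dʒ]

[nissurutʃsivdʒo]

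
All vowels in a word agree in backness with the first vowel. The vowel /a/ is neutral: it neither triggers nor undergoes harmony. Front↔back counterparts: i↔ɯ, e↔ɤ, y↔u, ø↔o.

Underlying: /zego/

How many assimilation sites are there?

/o/ harmonizes with /e/ ([-back]) → [ø]
1 segment changes.

1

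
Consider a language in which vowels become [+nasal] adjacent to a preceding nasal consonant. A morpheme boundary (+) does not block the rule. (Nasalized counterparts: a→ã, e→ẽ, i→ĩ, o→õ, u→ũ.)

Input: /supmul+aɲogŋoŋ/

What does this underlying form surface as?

/u/ after nasal /m/ → [ũ]
/o/ after nasal /ɲ/ → [õ]
/o/ after nasal /ŋ/ → [õ]

[supmũl+aɲõgŋõŋ]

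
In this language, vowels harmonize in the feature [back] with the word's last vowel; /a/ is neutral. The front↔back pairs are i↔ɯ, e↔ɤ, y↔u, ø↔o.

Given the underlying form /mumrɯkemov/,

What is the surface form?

[mumrɯkɤmov]

/e/ harmonizes with /o/ ([+back]) → [ɤ]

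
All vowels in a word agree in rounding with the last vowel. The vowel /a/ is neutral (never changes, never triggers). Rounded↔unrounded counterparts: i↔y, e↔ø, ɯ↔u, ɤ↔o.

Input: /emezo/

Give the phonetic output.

[ømøzo]

/e/ harmonizes with /o/ ([+round]) → [ø]
/e/ harmonizes with /o/ ([+round]) → [ø]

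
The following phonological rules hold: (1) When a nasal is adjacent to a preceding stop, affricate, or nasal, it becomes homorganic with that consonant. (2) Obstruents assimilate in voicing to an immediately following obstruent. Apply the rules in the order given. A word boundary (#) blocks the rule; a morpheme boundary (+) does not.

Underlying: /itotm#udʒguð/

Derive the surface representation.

[itotn#udʒguð]

Rule 1: /m/ after /t/ (alveolar) → [n]
After rule 1: itotn#udʒguð
Rule 2: no segment meets the rule's conditions; no change.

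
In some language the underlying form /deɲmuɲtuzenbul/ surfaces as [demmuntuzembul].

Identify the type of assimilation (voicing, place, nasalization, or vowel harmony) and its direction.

/ɲ/→[m] /ɲ/→[n] /n/→[m].
Each target copies a feature from the following segment, so the direction is regressive.

place assimilation, regressive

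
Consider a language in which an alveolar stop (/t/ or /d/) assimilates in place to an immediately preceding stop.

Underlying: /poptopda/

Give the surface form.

/t/ after /p/ (labial) → [p]
/d/ after /p/ (labial) → [b]

[poppopba]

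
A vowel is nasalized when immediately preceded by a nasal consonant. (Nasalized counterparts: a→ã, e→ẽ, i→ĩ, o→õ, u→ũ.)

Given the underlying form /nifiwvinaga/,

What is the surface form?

/i/ after nasal /n/ → [ĩ]
/a/ after nasal /n/ → [ã]

[nĩfiwvinãga]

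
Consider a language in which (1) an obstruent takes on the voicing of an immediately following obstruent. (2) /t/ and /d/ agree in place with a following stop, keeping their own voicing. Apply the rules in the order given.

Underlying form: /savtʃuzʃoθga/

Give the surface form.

Rule 1: /v/ before /tʃ/ (voiceless) → [f]
Rule 1: /z/ before /ʃ/ (voiceless) → [s]
Rule 1: /θ/ before /g/ (voiced) → [ð]
After rule 1: saftʃusʃoðga
Rule 2: no segment meets the rule's conditions; no change.

[saftʃusʃoðga]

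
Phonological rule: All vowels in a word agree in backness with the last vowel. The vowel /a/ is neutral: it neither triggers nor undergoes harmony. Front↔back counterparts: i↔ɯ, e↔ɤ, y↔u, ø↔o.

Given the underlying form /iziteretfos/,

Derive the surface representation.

/i/ harmonizes with /o/ ([+back]) → [ɯ]
/i/ harmonizes with /o/ ([+back]) → [ɯ]
/e/ harmonizes with /o/ ([+back]) → [ɤ]
/e/ harmonizes with /o/ ([+back]) → [ɤ]

[ɯzɯtɤrɤtfos]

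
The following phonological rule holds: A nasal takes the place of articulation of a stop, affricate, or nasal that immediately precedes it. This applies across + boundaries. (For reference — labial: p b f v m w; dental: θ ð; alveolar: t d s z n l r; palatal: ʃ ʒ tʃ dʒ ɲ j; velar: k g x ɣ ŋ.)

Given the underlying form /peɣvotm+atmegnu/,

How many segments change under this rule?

/m/ after /t/ (alveolar) → [n]
/m/ after /t/ (alveolar) → [n]
/n/ after /g/ (velar) → [ŋ]
3 segments change.

3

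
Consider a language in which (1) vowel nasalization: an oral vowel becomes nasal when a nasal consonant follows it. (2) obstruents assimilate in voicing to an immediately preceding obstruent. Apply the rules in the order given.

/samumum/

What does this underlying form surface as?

[sãmũmũm]

Rule 1: /a/ before nasal /m/ → [ã]
Rule 1: /u/ before nasal /m/ → [ũ]
Rule 1: /u/ before nasal /m/ → [ũ]
After rule 1: sãmũmũm
Rule 2: no segment meets the rule's conditions; no change.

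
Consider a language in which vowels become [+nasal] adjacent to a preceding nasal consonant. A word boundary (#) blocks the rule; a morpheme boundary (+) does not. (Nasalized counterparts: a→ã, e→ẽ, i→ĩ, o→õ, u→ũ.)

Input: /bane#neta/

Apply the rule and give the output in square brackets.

/e/ after nasal /n/ → [ẽ]
/e/ after nasal /n/ → [ẽ]

[banẽ#nẽta]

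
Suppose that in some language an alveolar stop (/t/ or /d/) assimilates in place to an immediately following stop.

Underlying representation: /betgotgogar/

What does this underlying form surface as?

/t/ before /g/ (velar) → [k]
/t/ before /g/ (velar) → [k]

[bekgokgogar]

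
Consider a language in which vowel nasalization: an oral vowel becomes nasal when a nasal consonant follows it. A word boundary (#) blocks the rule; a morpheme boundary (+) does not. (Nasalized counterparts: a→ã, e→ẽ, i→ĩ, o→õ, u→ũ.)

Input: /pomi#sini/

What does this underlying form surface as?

[põmi#sĩni]

/o/ before nasal /m/ → [õ]
/i/ before nasal /n/ → [ĩ]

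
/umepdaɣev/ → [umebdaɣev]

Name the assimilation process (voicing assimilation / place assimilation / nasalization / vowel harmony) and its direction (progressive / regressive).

voicing assimilation, regressive

/p/→[b].
Each target copies a feature from the following segment, so the direction is regressive.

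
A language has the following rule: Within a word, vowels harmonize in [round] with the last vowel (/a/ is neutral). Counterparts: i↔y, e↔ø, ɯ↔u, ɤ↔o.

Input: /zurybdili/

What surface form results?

/u/ harmonizes with /i/ ([-round]) → [ɯ]
/y/ harmonizes with /i/ ([-round]) → [i]

[zɯribdili]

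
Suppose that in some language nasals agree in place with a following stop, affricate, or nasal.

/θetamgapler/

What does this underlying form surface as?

[θetaŋgapler]

/m/ before /g/ (velar) → [ŋ]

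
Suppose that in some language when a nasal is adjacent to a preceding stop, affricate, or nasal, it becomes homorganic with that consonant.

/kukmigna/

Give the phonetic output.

/m/ after /k/ (velar) → [ŋ]
/n/ after /g/ (velar) → [ŋ]

[kukŋigŋa]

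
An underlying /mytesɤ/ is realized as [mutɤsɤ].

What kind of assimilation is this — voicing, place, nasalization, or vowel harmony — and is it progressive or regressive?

/y/→[u] /e/→[ɤ].
Vowels agree with the last vowel, so the harmony is regressive.

vowel harmony, regressive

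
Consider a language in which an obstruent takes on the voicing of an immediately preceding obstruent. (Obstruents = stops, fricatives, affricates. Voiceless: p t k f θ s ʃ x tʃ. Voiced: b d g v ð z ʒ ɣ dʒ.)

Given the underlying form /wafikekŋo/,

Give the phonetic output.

[wafikekŋo]

no segment meets the rule's conditions; no change.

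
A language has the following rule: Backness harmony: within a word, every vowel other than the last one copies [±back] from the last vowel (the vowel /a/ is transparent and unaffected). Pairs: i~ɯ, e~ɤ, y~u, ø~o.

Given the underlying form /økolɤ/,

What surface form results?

[okolɤ]

/ø/ harmonizes with /ɤ/ ([+back]) → [o]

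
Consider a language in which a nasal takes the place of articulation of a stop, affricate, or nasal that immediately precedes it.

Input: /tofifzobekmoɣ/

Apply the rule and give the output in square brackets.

[tofifzobekŋoɣ]

/m/ after /k/ (velar) → [ŋ]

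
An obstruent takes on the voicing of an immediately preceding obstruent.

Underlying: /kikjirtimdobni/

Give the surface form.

[kikjirtimdobni]

no segment meets the rule's conditions; no change.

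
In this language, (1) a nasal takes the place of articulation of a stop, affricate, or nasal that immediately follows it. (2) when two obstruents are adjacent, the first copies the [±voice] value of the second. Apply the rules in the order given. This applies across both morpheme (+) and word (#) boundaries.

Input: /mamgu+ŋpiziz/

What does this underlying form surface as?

Rule 1: /m/ before /g/ (velar) → [ŋ]
Rule 1: /ŋ/ before /p/ (labial) → [m]
After rule 1: maŋgu+mpiziz
Rule 2: no segment meets the rule's conditions; no change.

[maŋgu+mpiziz]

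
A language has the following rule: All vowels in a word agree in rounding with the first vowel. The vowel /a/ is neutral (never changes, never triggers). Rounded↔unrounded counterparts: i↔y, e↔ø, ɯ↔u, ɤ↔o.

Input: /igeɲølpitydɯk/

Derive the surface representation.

[igeɲelpitidɯk]

/ø/ harmonizes with /i/ ([-round]) → [e]
/y/ harmonizes with /i/ ([-round]) → [i]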